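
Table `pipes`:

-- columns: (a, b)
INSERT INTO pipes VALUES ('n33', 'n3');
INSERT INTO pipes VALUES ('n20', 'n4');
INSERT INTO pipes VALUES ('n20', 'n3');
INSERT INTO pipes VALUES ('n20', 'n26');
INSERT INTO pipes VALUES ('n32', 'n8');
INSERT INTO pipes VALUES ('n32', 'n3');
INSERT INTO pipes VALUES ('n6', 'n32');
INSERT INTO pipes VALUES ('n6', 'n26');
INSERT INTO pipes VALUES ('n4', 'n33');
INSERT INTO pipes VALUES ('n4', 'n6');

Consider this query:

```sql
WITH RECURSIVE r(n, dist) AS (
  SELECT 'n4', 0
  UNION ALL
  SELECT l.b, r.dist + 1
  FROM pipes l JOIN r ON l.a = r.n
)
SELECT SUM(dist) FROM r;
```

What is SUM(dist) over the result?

Base: (n4, dist=0).
Iteration 1: edges from {n4} -> (n33, dist=1), (n6, dist=1).
Iteration 2: edges from {n33,n6} -> (n26, dist=2), (n3, dist=2), (n32, dist=2).
Iteration 3: edges from {n26,n3,n32} -> (n3, dist=3), (n8, dist=3).
Iteration 4: no outgoing edges from {n3,n8}; recursion stops.
SUM(dist) = 0 + 1 + 1 + 2 + 2 + 2 + 3 + 3 = 14.

14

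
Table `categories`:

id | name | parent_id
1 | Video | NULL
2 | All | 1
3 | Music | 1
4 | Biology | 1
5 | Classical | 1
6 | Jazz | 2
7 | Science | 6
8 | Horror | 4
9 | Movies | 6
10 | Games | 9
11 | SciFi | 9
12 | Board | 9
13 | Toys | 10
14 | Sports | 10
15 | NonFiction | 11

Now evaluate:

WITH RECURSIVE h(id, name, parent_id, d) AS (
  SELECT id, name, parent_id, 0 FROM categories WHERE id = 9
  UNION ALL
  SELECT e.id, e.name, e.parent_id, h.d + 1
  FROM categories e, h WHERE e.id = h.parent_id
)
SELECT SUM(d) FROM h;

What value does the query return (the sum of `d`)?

Base: id=9 (Movies), parent_id=6, d 0.
Iteration 1: join on id=6 -> Jazz (id 6, parent_id=2, d 1).
Iteration 2: join on id=2 -> All (id 2, parent_id=1, d 2).
Iteration 3: join on id=1 -> Video (id 1, parent_id=NULL, d 3).
Iteration 4: parent_id is NULL; no match; recursion stops.
SUM(d) = 0 + 1 + 2 + 3 = 6.

6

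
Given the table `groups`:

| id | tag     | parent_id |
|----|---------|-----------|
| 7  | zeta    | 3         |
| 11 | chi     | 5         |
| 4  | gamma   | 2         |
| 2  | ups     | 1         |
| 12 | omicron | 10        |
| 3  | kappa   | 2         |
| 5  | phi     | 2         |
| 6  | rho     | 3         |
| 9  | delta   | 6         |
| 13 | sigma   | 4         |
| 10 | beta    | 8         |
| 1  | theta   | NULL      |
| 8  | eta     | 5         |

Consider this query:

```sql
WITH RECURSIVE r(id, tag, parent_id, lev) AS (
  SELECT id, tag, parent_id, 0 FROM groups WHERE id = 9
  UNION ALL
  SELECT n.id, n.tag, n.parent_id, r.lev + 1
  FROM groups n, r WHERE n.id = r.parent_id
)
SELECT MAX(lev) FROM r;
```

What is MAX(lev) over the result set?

4

Base: id=9 (delta), parent_id=6, lev 0.
Iteration 1: join on id=6 -> rho (id 6, parent_id=3, lev 1).
Iteration 2: join on id=3 -> kappa (id 3, parent_id=2, lev 2).
Iteration 3: join on id=2 -> ups (id 2, parent_id=1, lev 3).
Iteration 4: join on id=1 -> theta (id 1, parent_id=NULL, lev 4).
Iteration 5: parent_id is NULL; no match; recursion stops.
lev values: 0, 1, 2, 3, 4; the maximum is 4.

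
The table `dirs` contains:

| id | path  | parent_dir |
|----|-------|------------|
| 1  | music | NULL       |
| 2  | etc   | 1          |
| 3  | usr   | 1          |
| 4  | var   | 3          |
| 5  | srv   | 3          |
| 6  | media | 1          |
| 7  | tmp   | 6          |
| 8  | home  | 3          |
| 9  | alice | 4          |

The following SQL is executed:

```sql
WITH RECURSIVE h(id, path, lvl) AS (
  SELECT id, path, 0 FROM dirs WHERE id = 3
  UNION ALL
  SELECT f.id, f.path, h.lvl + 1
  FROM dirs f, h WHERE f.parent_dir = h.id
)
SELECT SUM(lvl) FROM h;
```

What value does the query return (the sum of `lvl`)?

5

Base: id=3 (usr) at lvl 0.
Iteration 1: rows with parent_dir in {3} -> var (id 4, lvl 1), srv (id 5, lvl 1), home (id 8, lvl 1).
Iteration 2: rows with parent_dir in {4,5,8} -> alice (id 9, lvl 2).
Iteration 3: no rows with parent_dir in {9}; recursion stops.
SUM(lvl) = 0 + 1 + 1 + 1 + 2 = 5.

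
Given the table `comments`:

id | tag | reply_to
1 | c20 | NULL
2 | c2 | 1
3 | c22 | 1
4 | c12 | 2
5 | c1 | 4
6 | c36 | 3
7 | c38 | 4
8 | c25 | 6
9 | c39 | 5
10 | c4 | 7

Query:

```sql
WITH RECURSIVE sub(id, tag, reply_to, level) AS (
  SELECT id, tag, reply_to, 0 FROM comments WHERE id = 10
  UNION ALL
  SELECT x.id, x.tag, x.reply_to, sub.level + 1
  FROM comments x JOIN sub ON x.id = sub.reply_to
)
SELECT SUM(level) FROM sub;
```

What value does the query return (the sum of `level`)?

Base: id=10 (c4), reply_to=7, level 0.
Iteration 1: join on id=7 -> c38 (id 7, reply_to=4, level 1).
Iteration 2: join on id=4 -> c12 (id 4, reply_to=2, level 2).
Iteration 3: join on id=2 -> c2 (id 2, reply_to=1, level 3).
Iteration 4: join on id=1 -> c20 (id 1, reply_to=NULL, level 4).
Iteration 5: reply_to is NULL; no match; recursion stops.
SUM(level) = 0 + 1 + 2 + 3 + 4 = 10.

10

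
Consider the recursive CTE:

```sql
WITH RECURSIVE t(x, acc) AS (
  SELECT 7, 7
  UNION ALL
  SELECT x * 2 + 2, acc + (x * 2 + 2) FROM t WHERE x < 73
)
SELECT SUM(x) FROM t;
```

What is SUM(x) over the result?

269

Base: x=7, acc=7.
Iteration 1: 7 < 73 holds -> x = 7 * 2 + 2 = 16, acc = 7 + 16 = 23.
Iteration 2: 16 < 73 holds -> x = 16 * 2 + 2 = 34, acc = 23 + 34 = 57.
Iteration 3: 34 < 73 holds -> x = 34 * 2 + 2 = 70, acc = 57 + 70 = 127.
Iteration 4: 70 < 73 holds -> x = 70 * 2 + 2 = 142, acc = 127 + 142 = 269.
Iteration 5: 142 < 73 fails; recursion stops.
SUM(x) = 7 + 16 + 34 + 70 + 142 = 269.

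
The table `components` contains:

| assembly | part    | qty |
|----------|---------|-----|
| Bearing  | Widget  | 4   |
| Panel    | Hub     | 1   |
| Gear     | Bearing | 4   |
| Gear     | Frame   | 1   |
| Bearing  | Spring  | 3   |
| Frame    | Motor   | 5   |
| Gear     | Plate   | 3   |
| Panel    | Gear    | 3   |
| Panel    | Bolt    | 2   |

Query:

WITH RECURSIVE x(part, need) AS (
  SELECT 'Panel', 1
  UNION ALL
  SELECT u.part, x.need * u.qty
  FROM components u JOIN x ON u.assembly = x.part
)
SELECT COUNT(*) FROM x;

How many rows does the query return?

10

Base: (Panel, need=1).
Iteration 1: components of {Panel} -> Bolt = 1*2 = 2, Gear = 1*3 = 3, Hub = 1*1 = 1.
Iteration 2: components of {Bolt,Gear,Hub} -> Bearing = 3*4 = 12, Frame = 3*1 = 3, Plate = 3*3 = 9.
Iteration 3: components of {Bearing,Frame,Plate} -> Motor = 3*5 = 15, Spring = 12*3 = 36, Widget = 12*4 = 48.
Iteration 4: no further components; recursion stops.
Total rows emitted: 10.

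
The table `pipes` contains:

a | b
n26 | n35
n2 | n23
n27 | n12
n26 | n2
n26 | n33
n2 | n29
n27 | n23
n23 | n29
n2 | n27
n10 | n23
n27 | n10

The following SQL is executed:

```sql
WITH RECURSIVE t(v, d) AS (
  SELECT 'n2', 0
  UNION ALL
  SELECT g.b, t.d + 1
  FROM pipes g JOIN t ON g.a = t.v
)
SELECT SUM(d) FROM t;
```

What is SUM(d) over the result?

21

Base: (n2, d=0).
Iteration 1: edges from {n2} -> (n23, d=1), (n27, d=1), (n29, d=1).
Iteration 2: edges from {n23,n27,n29} -> (n10, d=2), (n12, d=2), (n23, d=2), (n29, d=2).
Iteration 3: edges from {n10,n12,n23,n29} -> (n23, d=3), (n29, d=3).
Iteration 4: edges from {n23,n29} -> (n29, d=4).
Iteration 5: no outgoing edges from {n29}; recursion stops.
SUM(d) = 0 + 1 + 1 + 1 + 2 + 2 + 2 + 2 + 3 + 3 + 4 = 21.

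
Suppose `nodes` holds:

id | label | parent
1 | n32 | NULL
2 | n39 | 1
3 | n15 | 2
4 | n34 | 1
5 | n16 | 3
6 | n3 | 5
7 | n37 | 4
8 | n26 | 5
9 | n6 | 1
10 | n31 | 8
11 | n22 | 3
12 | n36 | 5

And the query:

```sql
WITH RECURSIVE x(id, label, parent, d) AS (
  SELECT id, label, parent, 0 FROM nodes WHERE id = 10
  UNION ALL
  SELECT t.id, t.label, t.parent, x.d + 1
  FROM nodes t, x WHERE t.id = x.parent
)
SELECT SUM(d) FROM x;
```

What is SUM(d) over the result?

Base: id=10 (n31), parent=8, d 0.
Iteration 1: join on id=8 -> n26 (id 8, parent=5, d 1).
Iteration 2: join on id=5 -> n16 (id 5, parent=3, d 2).
Iteration 3: join on id=3 -> n15 (id 3, parent=2, d 3).
Iteration 4: join on id=2 -> n39 (id 2, parent=1, d 4).
Iteration 5: join on id=1 -> n32 (id 1, parent=NULL, d 5).
Iteration 6: parent is NULL; no match; recursion stops.
SUM(d) = 0 + 1 + 2 + 3 + 4 + 5 = 15.

15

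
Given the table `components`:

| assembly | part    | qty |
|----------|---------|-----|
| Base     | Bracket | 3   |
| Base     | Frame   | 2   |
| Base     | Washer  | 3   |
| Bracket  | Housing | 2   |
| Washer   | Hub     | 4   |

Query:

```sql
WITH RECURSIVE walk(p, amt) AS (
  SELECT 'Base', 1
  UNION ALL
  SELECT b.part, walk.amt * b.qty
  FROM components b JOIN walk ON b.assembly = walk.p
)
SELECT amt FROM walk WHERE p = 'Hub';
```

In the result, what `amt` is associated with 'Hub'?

Base: (Base, amt=1).
Iteration 1: components of {Base} -> Bracket = 1*3 = 3, Frame = 1*2 = 2, Washer = 1*3 = 3.
Iteration 2: components of {Bracket,Frame,Washer} -> Housing = 3*2 = 6, Hub = 3*4 = 12.
Iteration 3: no further components; recursion stops.

12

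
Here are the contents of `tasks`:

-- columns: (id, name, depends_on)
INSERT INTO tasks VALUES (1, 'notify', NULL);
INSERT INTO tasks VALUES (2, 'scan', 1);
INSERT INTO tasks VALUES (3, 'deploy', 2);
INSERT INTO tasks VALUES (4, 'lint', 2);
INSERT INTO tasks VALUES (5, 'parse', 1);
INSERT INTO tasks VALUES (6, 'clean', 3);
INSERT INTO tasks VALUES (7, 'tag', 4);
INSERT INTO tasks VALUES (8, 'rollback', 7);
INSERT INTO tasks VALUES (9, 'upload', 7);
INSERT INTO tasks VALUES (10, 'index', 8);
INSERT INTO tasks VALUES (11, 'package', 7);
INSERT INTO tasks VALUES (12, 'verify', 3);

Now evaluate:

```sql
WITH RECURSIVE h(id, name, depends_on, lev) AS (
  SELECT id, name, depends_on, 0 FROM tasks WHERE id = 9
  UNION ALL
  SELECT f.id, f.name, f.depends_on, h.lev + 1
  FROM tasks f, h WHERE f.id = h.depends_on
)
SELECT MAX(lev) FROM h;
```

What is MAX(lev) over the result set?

Base: id=9 (upload), depends_on=7, lev 0.
Iteration 1: join on id=7 -> tag (id 7, depends_on=4, lev 1).
Iteration 2: join on id=4 -> lint (id 4, depends_on=2, lev 2).
Iteration 3: join on id=2 -> scan (id 2, depends_on=1, lev 3).
Iteration 4: join on id=1 -> notify (id 1, depends_on=NULL, lev 4).
Iteration 5: depends_on is NULL; no match; recursion stops.
lev values: 0, 1, 2, 3, 4; the maximum is 4.

4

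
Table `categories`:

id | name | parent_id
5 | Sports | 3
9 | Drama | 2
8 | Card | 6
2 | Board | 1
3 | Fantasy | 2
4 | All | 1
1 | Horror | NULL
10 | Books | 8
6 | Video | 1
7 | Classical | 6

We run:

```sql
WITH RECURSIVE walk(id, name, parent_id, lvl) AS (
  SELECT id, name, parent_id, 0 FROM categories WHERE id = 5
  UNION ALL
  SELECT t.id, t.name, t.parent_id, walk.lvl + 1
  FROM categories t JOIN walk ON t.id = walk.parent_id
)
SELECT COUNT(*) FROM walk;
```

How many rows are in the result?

4

Base: id=5 (Sports), parent_id=3, lvl 0.
Iteration 1: join on id=3 -> Fantasy (id 3, parent_id=2, lvl 1).
Iteration 2: join on id=2 -> Board (id 2, parent_id=1, lvl 2).
Iteration 3: join on id=1 -> Horror (id 1, parent_id=NULL, lvl 3).
Iteration 4: parent_id is NULL; no match; recursion stops.
Total rows emitted: 4.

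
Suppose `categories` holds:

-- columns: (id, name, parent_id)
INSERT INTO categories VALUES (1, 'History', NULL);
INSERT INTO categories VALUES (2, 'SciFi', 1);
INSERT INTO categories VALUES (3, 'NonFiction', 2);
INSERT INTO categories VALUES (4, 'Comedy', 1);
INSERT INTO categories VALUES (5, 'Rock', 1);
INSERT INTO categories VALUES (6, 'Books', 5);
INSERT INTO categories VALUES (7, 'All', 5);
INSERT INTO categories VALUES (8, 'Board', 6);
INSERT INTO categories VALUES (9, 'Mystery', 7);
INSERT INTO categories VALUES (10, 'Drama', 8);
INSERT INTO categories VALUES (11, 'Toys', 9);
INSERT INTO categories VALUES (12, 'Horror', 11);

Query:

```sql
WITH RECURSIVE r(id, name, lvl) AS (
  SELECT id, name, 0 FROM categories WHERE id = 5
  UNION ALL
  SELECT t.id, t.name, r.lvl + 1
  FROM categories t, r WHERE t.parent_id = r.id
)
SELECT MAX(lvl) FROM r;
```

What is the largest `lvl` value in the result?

Base: id=5 (Rock) at lvl 0.
Iteration 1: rows with parent_id in {5} -> Books (id 6, lvl 1), All (id 7, lvl 1).
Iteration 2: rows with parent_id in {6,7} -> Board (id 8, lvl 2), Mystery (id 9, lvl 2).
Iteration 3: rows with parent_id in {8,9} -> Drama (id 10, lvl 3), Toys (id 11, lvl 3).
Iteration 4: rows with parent_id in {10,11} -> Horror (id 12, lvl 4).
Iteration 5: no rows with parent_id in {12}; recursion stops.
lvl values: 0, 1, 1, 2, 2, 3, 3, 4; the maximum is 4.

4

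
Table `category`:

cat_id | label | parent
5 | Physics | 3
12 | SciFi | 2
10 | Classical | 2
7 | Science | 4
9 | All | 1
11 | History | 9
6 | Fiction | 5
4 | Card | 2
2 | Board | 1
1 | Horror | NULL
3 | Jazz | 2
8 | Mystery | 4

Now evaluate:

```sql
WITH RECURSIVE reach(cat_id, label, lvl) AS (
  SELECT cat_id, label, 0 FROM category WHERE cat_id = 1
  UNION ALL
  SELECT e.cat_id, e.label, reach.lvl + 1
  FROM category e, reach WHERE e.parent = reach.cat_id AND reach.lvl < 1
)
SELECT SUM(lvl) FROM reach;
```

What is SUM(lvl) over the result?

Base: cat_id=1 (Horror) at lvl 0.
Iteration 1: rows with parent in {1} -> Board (id 2, lvl 1), All (id 9, lvl 1).
Iteration 2: lvl < 1 fails for all current rows; recursion stops.
SUM(lvl) = 0 + 1 + 1 = 2.

2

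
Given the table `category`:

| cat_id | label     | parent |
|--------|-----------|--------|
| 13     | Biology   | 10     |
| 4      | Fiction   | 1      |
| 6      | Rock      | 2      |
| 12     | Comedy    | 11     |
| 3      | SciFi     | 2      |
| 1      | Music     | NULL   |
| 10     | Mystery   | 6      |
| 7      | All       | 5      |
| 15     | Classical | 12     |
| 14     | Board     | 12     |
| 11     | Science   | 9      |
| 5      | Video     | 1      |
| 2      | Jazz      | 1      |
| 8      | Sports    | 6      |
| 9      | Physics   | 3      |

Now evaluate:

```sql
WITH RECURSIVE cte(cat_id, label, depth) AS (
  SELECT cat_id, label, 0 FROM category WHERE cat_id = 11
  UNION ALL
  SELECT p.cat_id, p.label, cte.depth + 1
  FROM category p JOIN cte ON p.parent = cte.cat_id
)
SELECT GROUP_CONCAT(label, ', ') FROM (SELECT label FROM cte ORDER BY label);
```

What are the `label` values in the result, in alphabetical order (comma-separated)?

Board, Classical, Comedy, Science

Base: cat_id=11 (Science) at depth 0.
Iteration 1: rows with parent in {11} -> Comedy (id 12, depth 1).
Iteration 2: rows with parent in {12} -> Board (id 14, depth 2), Classical (id 15, depth 2).
Iteration 3: no rows with parent in {14,15}; recursion stops.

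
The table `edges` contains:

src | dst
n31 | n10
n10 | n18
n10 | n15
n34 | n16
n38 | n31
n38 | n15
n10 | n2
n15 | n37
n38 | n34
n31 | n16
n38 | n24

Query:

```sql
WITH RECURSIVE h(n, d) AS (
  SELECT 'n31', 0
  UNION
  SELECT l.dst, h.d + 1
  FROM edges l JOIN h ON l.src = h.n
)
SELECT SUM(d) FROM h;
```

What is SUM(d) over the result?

Base: (n31, d=0).
Iteration 1: edges from {n31} -> (n10, d=1), (n16, d=1).
Iteration 2: edges from {n10,n16} -> (n15, d=2), (n18, d=2), (n2, d=2).
Iteration 3: edges from {n15,n18,n2} -> (n37, d=3).
Iteration 4: no outgoing edges from {n37}; recursion stops.
SUM(d) = 0 + 1 + 1 + 2 + 2 + 2 + 3 = 11.

11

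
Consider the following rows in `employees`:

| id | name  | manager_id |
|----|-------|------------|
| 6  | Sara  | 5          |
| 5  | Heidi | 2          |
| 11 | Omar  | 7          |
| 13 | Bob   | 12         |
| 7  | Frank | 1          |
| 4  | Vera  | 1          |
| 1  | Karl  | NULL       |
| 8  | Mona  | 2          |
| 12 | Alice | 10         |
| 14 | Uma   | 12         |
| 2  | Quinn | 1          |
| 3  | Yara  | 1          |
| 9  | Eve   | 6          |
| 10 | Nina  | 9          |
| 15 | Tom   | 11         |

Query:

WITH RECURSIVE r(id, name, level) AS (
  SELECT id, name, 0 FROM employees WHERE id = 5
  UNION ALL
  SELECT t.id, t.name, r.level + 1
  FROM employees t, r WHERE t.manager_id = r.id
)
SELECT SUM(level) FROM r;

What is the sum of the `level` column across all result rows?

20

Base: id=5 (Heidi) at level 0.
Iteration 1: rows with manager_id in {5} -> Sara (id 6, level 1).
Iteration 2: rows with manager_id in {6} -> Eve (id 9, level 2).
Iteration 3: rows with manager_id in {9} -> Nina (id 10, level 3).
Iteration 4: rows with manager_id in {10} -> Alice (id 12, level 4).
Iteration 5: rows with manager_id in {12} -> Bob (id 13, level 5), Uma (id 14, level 5).
Iteration 6: no rows with manager_id in {13,14}; recursion stops.
SUM(level) = 0 + 1 + 2 + 3 + 4 + 5 + 5 = 20.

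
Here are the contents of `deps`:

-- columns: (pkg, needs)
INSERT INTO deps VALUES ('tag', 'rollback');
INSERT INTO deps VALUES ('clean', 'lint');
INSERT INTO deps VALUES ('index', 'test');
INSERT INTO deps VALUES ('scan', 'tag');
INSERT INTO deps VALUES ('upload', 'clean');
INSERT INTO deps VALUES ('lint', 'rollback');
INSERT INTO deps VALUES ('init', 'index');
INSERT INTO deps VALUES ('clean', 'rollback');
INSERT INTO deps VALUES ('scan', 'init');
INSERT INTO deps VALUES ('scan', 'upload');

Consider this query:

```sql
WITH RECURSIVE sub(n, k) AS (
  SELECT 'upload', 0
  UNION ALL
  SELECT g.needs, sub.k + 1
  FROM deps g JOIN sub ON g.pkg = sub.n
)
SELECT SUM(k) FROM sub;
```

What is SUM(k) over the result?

Base: (upload, k=0).
Iteration 1: edges from {upload} -> (clean, k=1).
Iteration 2: edges from {clean} -> (lint, k=2), (rollback, k=2).
Iteration 3: edges from {lint,rollback} -> (rollback, k=3).
Iteration 4: no outgoing edges from {rollback}; recursion stops.
SUM(k) = 0 + 1 + 2 + 2 + 3 = 8.

8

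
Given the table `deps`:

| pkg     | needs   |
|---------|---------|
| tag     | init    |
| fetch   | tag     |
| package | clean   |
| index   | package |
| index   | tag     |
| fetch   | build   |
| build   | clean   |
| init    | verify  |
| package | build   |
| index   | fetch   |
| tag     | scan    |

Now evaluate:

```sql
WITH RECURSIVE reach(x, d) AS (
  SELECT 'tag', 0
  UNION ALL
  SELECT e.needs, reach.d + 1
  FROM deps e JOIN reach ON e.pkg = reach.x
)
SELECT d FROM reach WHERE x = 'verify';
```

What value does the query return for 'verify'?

Base: (tag, d=0).
Iteration 1: edges from {tag} -> (init, d=1), (scan, d=1).
Iteration 2: edges from {init,scan} -> (verify, d=2).
Iteration 3: no outgoing edges from {verify}; recursion stops.

2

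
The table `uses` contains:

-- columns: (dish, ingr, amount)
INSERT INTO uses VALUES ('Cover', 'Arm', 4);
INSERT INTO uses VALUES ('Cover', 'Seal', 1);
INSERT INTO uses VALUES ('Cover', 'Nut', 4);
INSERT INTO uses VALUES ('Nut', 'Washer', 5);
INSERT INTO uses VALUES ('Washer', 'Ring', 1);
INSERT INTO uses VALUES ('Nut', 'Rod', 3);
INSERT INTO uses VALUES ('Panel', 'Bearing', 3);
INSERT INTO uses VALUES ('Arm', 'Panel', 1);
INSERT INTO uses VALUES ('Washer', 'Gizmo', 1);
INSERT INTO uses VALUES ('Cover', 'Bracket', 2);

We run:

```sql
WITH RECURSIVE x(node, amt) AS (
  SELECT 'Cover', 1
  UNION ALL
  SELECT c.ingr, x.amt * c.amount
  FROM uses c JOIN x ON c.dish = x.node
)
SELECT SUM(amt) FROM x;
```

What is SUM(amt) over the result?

Base: (Cover, amt=1).
Iteration 1: components of {Cover} -> Arm = 1*4 = 4, Bracket = 1*2 = 2, Nut = 1*4 = 4, Seal = 1*1 = 1.
Iteration 2: components of {Arm,Bracket,Nut,Seal} -> Panel = 4*1 = 4, Rod = 4*3 = 12, Washer = 4*5 = 20.
Iteration 3: components of {Panel,Rod,Washer} -> Bearing = 4*3 = 12, Gizmo = 20*1 = 20, Ring = 20*1 = 20.
Iteration 4: no further components; recursion stops.
SUM(amt) = 1 + 4 + 2 + 1 + 4 + 4 + 12 + 20 + 12 + 20 + 20 = 100.

100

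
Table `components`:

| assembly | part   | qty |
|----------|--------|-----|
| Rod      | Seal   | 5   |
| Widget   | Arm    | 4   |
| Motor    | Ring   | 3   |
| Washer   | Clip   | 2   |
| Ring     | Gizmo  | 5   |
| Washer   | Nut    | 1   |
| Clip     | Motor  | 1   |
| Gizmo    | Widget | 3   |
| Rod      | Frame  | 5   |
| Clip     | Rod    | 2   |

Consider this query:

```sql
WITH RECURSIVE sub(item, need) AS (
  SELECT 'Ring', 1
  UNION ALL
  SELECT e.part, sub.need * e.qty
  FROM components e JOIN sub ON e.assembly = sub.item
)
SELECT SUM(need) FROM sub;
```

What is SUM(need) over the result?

Base: (Ring, need=1).
Iteration 1: components of {Ring} -> Gizmo = 1*5 = 5.
Iteration 2: components of {Gizmo} -> Widget = 5*3 = 15.
Iteration 3: components of {Widget} -> Arm = 15*4 = 60.
Iteration 4: no further components; recursion stops.
SUM(need) = 1 + 5 + 15 + 60 = 81.

81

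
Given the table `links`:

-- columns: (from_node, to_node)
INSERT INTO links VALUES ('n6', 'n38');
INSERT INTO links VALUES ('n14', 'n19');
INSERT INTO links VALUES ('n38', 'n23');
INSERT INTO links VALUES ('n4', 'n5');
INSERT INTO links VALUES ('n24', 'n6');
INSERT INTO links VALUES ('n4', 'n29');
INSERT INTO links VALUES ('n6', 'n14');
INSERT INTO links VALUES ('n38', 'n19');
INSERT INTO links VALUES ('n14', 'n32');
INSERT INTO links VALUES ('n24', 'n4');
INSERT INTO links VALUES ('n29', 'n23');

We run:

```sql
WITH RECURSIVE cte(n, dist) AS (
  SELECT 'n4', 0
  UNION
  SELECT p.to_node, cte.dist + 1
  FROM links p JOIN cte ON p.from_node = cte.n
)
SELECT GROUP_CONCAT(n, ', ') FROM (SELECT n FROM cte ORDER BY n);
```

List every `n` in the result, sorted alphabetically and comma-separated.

Base: (n4, dist=0).
Iteration 1: edges from {n4} -> (n29, dist=1), (n5, dist=1).
Iteration 2: edges from {n29,n5} -> (n23, dist=2).
Iteration 3: no outgoing edges from {n23}; recursion stops.

n23, n29, n4, n5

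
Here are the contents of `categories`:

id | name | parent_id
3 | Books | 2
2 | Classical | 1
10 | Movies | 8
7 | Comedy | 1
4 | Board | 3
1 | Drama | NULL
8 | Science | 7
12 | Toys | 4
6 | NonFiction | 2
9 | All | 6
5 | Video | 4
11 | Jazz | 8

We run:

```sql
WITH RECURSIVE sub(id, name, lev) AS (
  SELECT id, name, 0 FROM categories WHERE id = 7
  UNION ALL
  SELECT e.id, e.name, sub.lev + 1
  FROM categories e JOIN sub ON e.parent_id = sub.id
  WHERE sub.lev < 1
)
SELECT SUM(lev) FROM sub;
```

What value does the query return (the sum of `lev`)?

1

Base: id=7 (Comedy) at lev 0.
Iteration 1: rows with parent_id in {7} -> Science (id 8, lev 1).
Iteration 2: lev < 1 fails for all current rows; recursion stops.
SUM(lev) = 0 + 1 = 1.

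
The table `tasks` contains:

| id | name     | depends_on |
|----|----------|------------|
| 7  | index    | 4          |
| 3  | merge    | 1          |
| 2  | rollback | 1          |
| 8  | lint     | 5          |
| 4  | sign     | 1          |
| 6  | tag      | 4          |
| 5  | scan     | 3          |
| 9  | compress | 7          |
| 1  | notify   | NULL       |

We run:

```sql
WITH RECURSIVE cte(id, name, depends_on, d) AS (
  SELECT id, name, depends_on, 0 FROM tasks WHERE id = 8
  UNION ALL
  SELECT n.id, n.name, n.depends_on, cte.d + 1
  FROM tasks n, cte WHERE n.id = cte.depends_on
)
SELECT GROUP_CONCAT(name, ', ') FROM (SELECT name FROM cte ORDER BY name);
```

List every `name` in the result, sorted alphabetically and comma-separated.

lint, merge, notify, scan

Base: id=8 (lint), depends_on=5, d 0.
Iteration 1: join on id=5 -> scan (id 5, depends_on=3, d 1).
Iteration 2: join on id=3 -> merge (id 3, depends_on=1, d 2).
Iteration 3: join on id=1 -> notify (id 1, depends_on=NULL, d 3).
Iteration 4: depends_on is NULL; no match; recursion stops.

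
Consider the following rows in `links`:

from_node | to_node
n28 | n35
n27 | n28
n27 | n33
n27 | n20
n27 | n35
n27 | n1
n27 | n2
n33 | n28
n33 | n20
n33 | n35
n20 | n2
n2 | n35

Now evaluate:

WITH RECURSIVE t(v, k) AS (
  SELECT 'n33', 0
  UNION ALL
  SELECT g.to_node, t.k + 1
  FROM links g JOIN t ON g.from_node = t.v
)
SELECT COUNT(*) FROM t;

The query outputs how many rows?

Base: (n33, k=0).
Iteration 1: edges from {n33} -> (n20, k=1), (n28, k=1), (n35, k=1).
Iteration 2: edges from {n20,n28,n35} -> (n2, k=2), (n35, k=2).
Iteration 3: edges from {n2,n35} -> (n35, k=3).
Iteration 4: no outgoing edges from {n35}; recursion stops.
Total rows emitted: 7.

7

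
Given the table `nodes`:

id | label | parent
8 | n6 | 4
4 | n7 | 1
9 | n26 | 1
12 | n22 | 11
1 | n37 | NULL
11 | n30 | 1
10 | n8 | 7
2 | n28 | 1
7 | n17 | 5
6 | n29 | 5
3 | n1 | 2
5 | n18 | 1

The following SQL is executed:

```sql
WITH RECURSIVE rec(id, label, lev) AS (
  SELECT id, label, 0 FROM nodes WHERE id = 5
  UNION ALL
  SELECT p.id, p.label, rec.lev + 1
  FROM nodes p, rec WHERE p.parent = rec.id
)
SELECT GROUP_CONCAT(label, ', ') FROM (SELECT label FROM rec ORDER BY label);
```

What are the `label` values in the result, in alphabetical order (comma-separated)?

n17, n18, n29, n8

Base: id=5 (n18) at lev 0.
Iteration 1: rows with parent in {5} -> n29 (id 6, lev 1), n17 (id 7, lev 1).
Iteration 2: rows with parent in {6,7} -> n8 (id 10, lev 2).
Iteration 3: no rows with parent in {10}; recursion stops.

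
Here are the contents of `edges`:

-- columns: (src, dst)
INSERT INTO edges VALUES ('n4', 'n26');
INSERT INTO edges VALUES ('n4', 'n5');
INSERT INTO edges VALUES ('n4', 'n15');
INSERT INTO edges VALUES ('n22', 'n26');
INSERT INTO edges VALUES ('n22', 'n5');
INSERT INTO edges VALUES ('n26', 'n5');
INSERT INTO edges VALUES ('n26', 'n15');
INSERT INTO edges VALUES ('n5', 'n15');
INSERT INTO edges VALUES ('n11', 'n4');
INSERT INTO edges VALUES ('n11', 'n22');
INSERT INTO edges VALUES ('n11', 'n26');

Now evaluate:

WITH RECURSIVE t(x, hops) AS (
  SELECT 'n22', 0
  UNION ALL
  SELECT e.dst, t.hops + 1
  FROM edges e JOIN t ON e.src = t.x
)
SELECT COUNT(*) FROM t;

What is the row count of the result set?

7

Base: (n22, hops=0).
Iteration 1: edges from {n22} -> (n26, hops=1), (n5, hops=1).
Iteration 2: edges from {n26,n5} -> (n15, hops=2) x2, (n5, hops=2). [UNION ALL keeps all 3 new rows, including repeats]
Iteration 3: edges from {n15,n5} -> (n15, hops=3).
Iteration 4: no outgoing edges from {n15}; recursion stops.
Total rows emitted: 7.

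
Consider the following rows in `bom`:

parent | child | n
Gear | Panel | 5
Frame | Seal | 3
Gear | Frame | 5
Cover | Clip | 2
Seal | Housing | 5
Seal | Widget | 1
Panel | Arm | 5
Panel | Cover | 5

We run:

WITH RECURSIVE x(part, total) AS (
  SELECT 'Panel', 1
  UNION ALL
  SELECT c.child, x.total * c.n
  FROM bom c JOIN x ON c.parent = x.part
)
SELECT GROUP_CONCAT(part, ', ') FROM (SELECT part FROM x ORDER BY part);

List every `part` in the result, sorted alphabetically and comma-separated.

Base: (Panel, total=1).
Iteration 1: components of {Panel} -> Arm = 1*5 = 5, Cover = 1*5 = 5.
Iteration 2: components of {Arm,Cover} -> Clip = 5*2 = 10.
Iteration 3: no further components; recursion stops.

Arm, Clip, Cover, Panel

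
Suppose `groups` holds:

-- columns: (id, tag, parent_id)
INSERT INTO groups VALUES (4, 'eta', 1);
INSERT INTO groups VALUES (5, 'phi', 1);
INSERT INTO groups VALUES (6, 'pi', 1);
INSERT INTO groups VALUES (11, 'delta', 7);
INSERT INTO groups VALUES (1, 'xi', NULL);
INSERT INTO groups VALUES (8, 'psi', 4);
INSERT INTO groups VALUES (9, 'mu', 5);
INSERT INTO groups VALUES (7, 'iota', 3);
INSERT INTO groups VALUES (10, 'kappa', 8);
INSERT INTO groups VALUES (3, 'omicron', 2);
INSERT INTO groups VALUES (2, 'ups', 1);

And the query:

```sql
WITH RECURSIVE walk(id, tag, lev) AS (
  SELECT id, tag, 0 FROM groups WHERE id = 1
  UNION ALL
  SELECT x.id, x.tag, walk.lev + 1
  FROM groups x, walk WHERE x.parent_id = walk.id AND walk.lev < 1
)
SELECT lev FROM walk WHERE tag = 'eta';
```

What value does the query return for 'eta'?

Base: id=1 (xi) at lev 0.
Iteration 1: rows with parent_id in {1} -> ups (id 2, lev 1), eta (id 4, lev 1), phi (id 5, lev 1), pi (id 6, lev 1).
Iteration 2: lev < 1 fails for all current rows; recursion stops.

1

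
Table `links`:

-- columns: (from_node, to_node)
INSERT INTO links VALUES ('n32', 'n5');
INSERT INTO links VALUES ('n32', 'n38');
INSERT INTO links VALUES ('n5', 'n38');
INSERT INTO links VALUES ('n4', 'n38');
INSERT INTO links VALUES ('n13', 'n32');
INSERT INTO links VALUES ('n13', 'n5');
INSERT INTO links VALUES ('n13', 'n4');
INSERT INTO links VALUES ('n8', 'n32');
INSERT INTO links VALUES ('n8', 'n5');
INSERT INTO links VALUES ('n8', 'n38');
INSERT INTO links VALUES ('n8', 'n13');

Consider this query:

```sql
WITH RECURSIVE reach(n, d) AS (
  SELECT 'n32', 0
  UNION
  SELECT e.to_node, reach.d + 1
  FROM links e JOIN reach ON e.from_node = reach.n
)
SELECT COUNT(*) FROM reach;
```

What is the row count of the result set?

4

Base: (n32, d=0).
Iteration 1: edges from {n32} -> (n38, d=1), (n5, d=1).
Iteration 2: edges from {n38,n5} -> (n38, d=2).
Iteration 3: no outgoing edges from {n38}; recursion stops.
Total rows emitted: 4.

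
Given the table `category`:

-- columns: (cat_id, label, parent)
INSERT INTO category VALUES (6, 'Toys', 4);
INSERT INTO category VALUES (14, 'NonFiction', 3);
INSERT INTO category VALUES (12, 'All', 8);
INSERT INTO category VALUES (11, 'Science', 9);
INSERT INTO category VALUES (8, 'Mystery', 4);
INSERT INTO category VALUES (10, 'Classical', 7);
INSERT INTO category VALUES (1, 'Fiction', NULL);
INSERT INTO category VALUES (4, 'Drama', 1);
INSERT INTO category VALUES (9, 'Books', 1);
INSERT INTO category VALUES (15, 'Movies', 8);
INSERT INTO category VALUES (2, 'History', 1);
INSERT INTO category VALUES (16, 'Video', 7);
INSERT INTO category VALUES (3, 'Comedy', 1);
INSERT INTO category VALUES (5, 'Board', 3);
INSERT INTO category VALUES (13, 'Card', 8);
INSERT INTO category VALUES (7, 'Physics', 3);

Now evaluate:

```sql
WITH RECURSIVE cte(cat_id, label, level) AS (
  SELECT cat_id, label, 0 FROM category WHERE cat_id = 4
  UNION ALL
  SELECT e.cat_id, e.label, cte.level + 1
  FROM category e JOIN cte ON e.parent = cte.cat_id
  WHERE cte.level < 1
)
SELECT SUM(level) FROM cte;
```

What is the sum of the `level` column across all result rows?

2

Base: cat_id=4 (Drama) at level 0.
Iteration 1: rows with parent in {4} -> Toys (id 6, level 1), Mystery (id 8, level 1).
Iteration 2: level < 1 fails for all current rows; recursion stops.
SUM(level) = 0 + 1 + 1 = 2.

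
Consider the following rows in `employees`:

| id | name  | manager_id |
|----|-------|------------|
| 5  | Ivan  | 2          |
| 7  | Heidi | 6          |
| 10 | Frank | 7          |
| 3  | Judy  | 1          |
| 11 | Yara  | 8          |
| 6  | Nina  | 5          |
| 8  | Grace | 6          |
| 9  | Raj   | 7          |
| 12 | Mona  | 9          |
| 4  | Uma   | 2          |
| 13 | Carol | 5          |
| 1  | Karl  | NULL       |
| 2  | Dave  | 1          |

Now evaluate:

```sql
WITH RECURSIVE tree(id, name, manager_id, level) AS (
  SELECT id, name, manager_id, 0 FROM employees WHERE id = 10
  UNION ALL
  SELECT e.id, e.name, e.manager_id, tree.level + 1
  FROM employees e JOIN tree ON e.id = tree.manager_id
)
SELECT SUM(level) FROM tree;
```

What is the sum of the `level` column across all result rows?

Base: id=10 (Frank), manager_id=7, level 0.
Iteration 1: join on id=7 -> Heidi (id 7, manager_id=6, level 1).
Iteration 2: join on id=6 -> Nina (id 6, manager_id=5, level 2).
Iteration 3: join on id=5 -> Ivan (id 5, manager_id=2, level 3).
Iteration 4: join on id=2 -> Dave (id 2, manager_id=1, level 4).
Iteration 5: join on id=1 -> Karl (id 1, manager_id=NULL, level 5).
Iteration 6: manager_id is NULL; no match; recursion stops.
SUM(level) = 0 + 1 + 2 + 3 + 4 + 5 = 15.

15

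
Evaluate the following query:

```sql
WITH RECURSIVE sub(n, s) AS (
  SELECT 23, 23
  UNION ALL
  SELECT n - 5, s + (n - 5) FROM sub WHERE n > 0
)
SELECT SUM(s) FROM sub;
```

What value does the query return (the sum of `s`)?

Base: n=23, s=23.
Iteration 1: 23 > 0 holds -> n = 23 - 5 = 18, s = 23 + 18 = 41.
Iteration 2: 18 > 0 holds -> n = 18 - 5 = 13, s = 41 + 13 = 54.
Iteration 3: 13 > 0 holds -> n = 13 - 5 = 8, s = 54 + 8 = 62.
Iteration 4: 8 > 0 holds -> n = 8 - 5 = 3, s = 62 + 3 = 65.
Iteration 5: 3 > 0 holds -> n = 3 - 5 = -2, s = 65 + -2 = 63.
Iteration 6: -2 > 0 fails; recursion stops.
SUM(s) = 23 + 41 + 54 + 62 + 65 + 63 = 308.

308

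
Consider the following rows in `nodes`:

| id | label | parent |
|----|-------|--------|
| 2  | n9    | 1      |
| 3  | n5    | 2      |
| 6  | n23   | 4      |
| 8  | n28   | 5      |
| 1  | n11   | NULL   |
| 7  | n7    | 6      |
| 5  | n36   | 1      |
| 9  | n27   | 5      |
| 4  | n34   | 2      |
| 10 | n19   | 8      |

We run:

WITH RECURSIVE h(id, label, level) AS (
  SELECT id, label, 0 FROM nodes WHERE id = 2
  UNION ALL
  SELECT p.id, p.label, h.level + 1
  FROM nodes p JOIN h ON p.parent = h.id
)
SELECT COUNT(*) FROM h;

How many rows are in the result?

Base: id=2 (n9) at level 0.
Iteration 1: rows with parent in {2} -> n5 (id 3, level 1), n34 (id 4, level 1).
Iteration 2: rows with parent in {3,4} -> n23 (id 6, level 2).
Iteration 3: rows with parent in {6} -> n7 (id 7, level 3).
Iteration 4: no rows with parent in {7}; recursion stops.
Total rows emitted: 5.

5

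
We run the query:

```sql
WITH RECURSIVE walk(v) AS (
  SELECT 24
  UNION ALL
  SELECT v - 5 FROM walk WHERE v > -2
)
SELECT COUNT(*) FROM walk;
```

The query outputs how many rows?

Base: v=24.
Iteration 1: 24 > -2 holds -> v = 24 - 5 = 19.
Iteration 2: 19 > -2 holds -> v = 19 - 5 = 14.
Iteration 3: 14 > -2 holds -> v = 14 - 5 = 9.
Iteration 4: 9 > -2 holds -> v = 9 - 5 = 4.
Iteration 5: 4 > -2 holds -> v = 4 - 5 = -1.
Iteration 6: -1 > -2 holds -> v = -1 - 5 = -6.
Iteration 7: -6 > -2 fails; recursion stops.
Total rows emitted: 7.

7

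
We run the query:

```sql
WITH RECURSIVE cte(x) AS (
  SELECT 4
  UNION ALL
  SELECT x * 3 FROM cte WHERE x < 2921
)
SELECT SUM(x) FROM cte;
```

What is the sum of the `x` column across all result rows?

13120

Base: x=4.
Iteration 1: 4 < 2921 holds -> x = 4 * 3 = 12.
Iteration 2: 12 < 2921 holds -> x = 12 * 3 = 36.
Iteration 3: 36 < 2921 holds -> x = 36 * 3 = 108.
Iteration 4: 108 < 2921 holds -> x = 108 * 3 = 324.
Iteration 5: 324 < 2921 holds -> x = 324 * 3 = 972.
Iteration 6: 972 < 2921 holds -> x = 972 * 3 = 2916.
Iteration 7: 2916 < 2921 holds -> x = 2916 * 3 = 8748.
Iteration 8: 8748 < 2921 fails; recursion stops.
SUM(x) = 4 + 12 + 36 + 108 + 324 + 972 + 2916 + 8748 = 13120.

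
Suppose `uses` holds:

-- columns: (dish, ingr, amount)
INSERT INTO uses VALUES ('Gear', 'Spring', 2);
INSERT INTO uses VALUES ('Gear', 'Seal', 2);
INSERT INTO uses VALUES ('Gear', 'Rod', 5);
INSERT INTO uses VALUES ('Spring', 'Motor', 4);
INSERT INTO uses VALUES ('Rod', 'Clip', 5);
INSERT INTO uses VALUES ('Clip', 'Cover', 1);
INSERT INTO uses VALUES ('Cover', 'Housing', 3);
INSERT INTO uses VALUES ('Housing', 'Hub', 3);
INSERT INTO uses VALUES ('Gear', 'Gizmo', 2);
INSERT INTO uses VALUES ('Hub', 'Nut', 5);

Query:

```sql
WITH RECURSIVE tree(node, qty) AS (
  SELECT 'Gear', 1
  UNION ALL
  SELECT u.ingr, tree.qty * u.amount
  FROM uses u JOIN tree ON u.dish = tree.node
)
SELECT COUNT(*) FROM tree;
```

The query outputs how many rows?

11

Base: (Gear, qty=1).
Iteration 1: components of {Gear} -> Gizmo = 1*2 = 2, Rod = 1*5 = 5, Seal = 1*2 = 2, Spring = 1*2 = 2.
Iteration 2: components of {Gizmo,Rod,Seal,Spring} -> Clip = 5*5 = 25, Motor = 2*4 = 8.
Iteration 3: components of {Clip,Motor} -> Cover = 25*1 = 25.
Iteration 4: components of {Cover} -> Housing = 25*3 = 75.
Iteration 5: components of {Housing} -> Hub = 75*3 = 225.
Iteration 6: components of {Hub} -> Nut = 225*5 = 1125.
Iteration 7: no further components; recursion stops.
Total rows emitted: 11.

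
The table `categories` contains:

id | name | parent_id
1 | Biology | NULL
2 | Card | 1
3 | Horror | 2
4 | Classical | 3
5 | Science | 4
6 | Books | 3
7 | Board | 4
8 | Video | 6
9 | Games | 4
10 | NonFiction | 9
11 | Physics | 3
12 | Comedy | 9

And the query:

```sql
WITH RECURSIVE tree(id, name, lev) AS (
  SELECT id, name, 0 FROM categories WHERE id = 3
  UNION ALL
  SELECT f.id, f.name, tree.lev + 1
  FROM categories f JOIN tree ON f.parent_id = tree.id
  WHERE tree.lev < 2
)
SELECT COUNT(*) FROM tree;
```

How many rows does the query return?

8

Base: id=3 (Horror) at lev 0.
Iteration 1: rows with parent_id in {3} -> Classical (id 4, lev 1), Books (id 6, lev 1), Physics (id 11, lev 1).
Iteration 2: rows with parent_id in {4,6,11} -> Science (id 5, lev 2), Board (id 7, lev 2), Video (id 8, lev 2), Games (id 9, lev 2).
Iteration 3: lev < 2 fails for all current rows; recursion stops.
Total rows emitted: 8.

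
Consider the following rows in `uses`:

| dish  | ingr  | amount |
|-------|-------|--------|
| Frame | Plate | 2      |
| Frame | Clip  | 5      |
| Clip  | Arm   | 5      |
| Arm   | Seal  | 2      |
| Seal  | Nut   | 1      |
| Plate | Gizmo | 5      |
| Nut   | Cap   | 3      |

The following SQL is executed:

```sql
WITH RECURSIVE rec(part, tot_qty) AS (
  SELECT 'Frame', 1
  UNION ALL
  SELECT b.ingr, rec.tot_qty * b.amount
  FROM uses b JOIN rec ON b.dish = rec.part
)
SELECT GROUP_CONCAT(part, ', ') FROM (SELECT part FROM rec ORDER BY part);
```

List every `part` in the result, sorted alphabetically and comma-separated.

Base: (Frame, tot_qty=1).
Iteration 1: components of {Frame} -> Clip = 1*5 = 5, Plate = 1*2 = 2.
Iteration 2: components of {Clip,Plate} -> Arm = 5*5 = 25, Gizmo = 2*5 = 10.
Iteration 3: components of {Arm,Gizmo} -> Seal = 25*2 = 50.
Iteration 4: components of {Seal} -> Nut = 50*1 = 50.
Iteration 5: components of {Nut} -> Cap = 50*3 = 150.
Iteration 6: no further components; recursion stops.

Arm, Cap, Clip, Frame, Gizmo, Nut, Plate, Seal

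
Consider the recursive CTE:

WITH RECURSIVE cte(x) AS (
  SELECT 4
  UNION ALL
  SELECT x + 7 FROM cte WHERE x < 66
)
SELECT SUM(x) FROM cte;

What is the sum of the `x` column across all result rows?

Base: x=4.
Iteration 1: 4 < 66 holds -> x = 4 + 7 = 11.
Iteration 2: 11 < 66 holds -> x = 11 + 7 = 18.
Iteration 3: 18 < 66 holds -> x = 18 + 7 = 25.
Iteration 4: 25 < 66 holds -> x = 25 + 7 = 32.
Iteration 5: 32 < 66 holds -> x = 32 + 7 = 39.
Iteration 6: 39 < 66 holds -> x = 39 + 7 = 46.
Iteration 7: 46 < 66 holds -> x = 46 + 7 = 53.
Iteration 8: 53 < 66 holds -> x = 53 + 7 = 60.
Iteration 9: 60 < 66 holds -> x = 60 + 7 = 67.
Iteration 10: 67 < 66 fails; recursion stops.
SUM(x) = 4 + 11 + 18 + 25 + 32 + 39 + 46 + 53 + 60 + 67 = 355.

355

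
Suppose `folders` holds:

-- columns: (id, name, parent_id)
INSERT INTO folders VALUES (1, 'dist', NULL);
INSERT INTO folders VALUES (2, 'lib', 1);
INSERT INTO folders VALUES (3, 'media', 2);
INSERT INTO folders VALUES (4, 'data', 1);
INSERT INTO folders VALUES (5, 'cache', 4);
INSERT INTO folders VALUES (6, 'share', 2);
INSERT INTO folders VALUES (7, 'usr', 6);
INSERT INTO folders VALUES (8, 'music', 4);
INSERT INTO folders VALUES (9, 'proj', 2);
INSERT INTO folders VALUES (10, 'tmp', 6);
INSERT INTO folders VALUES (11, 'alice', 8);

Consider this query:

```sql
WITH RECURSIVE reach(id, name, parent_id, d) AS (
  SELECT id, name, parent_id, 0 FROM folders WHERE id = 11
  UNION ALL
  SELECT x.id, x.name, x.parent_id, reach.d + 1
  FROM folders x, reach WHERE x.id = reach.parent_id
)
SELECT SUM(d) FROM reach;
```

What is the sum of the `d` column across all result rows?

6

Base: id=11 (alice), parent_id=8, d 0.
Iteration 1: join on id=8 -> music (id 8, parent_id=4, d 1).
Iteration 2: join on id=4 -> data (id 4, parent_id=1, d 2).
Iteration 3: join on id=1 -> dist (id 1, parent_id=NULL, d 3).
Iteration 4: parent_id is NULL; no match; recursion stops.
SUM(d) = 0 + 1 + 2 + 3 = 6.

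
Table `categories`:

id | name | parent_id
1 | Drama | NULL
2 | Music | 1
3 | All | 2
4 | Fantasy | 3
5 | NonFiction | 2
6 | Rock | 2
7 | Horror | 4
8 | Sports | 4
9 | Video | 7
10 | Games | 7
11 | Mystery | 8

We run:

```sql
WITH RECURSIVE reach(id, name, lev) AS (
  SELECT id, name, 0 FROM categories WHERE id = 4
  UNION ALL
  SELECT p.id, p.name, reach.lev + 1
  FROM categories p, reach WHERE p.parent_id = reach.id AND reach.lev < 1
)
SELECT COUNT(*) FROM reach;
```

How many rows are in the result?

Base: id=4 (Fantasy) at lev 0.
Iteration 1: rows with parent_id in {4} -> Horror (id 7, lev 1), Sports (id 8, lev 1).
Iteration 2: lev < 1 fails for all current rows; recursion stops.
Total rows emitted: 3.

3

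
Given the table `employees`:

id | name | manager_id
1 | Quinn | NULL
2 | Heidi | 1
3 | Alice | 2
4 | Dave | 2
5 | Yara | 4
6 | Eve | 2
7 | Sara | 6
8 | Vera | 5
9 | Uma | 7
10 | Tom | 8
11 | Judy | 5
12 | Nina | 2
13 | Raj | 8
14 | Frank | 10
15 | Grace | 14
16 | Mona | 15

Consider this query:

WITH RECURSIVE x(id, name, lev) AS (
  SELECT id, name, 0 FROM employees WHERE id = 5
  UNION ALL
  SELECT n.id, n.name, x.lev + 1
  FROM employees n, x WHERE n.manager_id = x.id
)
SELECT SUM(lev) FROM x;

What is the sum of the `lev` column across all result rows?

Base: id=5 (Yara) at lev 0.
Iteration 1: rows with manager_id in {5} -> Vera (id 8, lev 1), Judy (id 11, lev 1).
Iteration 2: rows with manager_id in {8,11} -> Tom (id 10, lev 2), Raj (id 13, lev 2).
Iteration 3: rows with manager_id in {10,13} -> Frank (id 14, lev 3).
Iteration 4: rows with manager_id in {14} -> Grace (id 15, lev 4).
Iteration 5: rows with manager_id in {15} -> Mona (id 16, lev 5).
Iteration 6: no rows with manager_id in {16}; recursion stops.
SUM(lev) = 0 + 1 + 1 + 2 + 2 + 3 + 4 + 5 = 18.

18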